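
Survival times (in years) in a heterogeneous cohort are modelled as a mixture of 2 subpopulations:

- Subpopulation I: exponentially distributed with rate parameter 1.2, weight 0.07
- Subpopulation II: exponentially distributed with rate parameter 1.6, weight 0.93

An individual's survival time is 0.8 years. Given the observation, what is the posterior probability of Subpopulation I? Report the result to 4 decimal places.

By Bayes' theorem, P(k | x) = π_k f_k(x) / Σ_j π_j f_j(x).
Exponential densities:
  L_I = 1.2·e^(−1.2·0.8) = 1.2·e^(−0.9600) = 0.459471
  L_II = 1.6·e^(−1.6·0.8) = 1.6·e^(−1.2800) = 0.44486
Weight by the priors:
  π_I·L_I = 0.07 × 0.459471 = 0.032163
  π_II·L_II = 0.93 × 0.44486 = 0.41372
Evidence: 0.032163 + 0.41372 = 0.445883
P(Subpopulation I | the observation) ≈ 0.0721

0.0721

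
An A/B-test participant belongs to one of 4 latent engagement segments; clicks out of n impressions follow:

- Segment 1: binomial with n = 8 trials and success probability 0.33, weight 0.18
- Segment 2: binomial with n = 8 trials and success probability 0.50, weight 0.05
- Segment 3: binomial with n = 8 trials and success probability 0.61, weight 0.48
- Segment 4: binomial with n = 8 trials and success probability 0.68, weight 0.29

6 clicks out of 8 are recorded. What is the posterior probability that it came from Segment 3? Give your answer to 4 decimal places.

Posterior ∝ prior × likelihood, so P(k | x) ∝ π_k f_k(x); normalise over all components.
Evaluate each component's likelihood at the observed value:
  f_1 = C(8,6)·0.33^6·0.67^2 = 28·0.00129147·0.4489 = 0.0162327
  f_2 = C(8,6)·0.50^6·0.50^2 = 28·0.015625·0.25 = 0.109375
  f_3 = C(8,6)·0.61^6·0.39^2 = 28·0.0515204·0.1521 = 0.219415
  f_4 = C(8,6)·0.68^6·0.32^2 = 28·0.0988675·0.1024 = 0.283473
Unnormalised posteriors:
  π_1·f_1 = 0.18 × 0.0162327 = 0.00292189
  π_2·f_2 = 0.05 × 0.109375 = 0.00546875
  π_3·f_3 = 0.48 × 0.219415 = 0.105319
  π_4·f_4 = 0.29 × 0.283473 = 0.0822071
Sum: 0.00292189 + 0.00546875 + 0.105319 + 0.0822071 = 0.195917
So the posterior for Segment 3 is 0.105319 / 0.195917 ≈ 0.5376.

0.5376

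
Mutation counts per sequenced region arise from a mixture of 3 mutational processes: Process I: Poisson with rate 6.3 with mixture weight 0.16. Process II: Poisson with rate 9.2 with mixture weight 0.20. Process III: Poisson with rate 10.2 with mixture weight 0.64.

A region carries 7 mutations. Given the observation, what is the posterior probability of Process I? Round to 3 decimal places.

P(component k | x) = w_k·f_k(x) / marginal(x), where marginal(x) = Σ_j w_j·f_j(x).
Component likelihoods at x = 7 mutations:
  p_I = e^(−6.3)·6.3^7/7! = 0.143515
  p_II = e^(−9.2)·9.2^7/7! = 0.111834
  p_III = e^(−10.2)·10.2^7/7! = 0.0847163
Multiply by the mixture weights:
  w_I·p_I = 0.16 × 0.143515 = 0.0229624
  w_II·p_II = 0.20 × 0.111834 = 0.0223669
  w_III·p_III = 0.64 × 0.0847163 = 0.0542184
Evidence: 0.0229624 + 0.0223669 + 0.0542184 = 0.0995477
P(Process I | x) = 0.0229624 / 0.0995477 ≈ 0.231

0.231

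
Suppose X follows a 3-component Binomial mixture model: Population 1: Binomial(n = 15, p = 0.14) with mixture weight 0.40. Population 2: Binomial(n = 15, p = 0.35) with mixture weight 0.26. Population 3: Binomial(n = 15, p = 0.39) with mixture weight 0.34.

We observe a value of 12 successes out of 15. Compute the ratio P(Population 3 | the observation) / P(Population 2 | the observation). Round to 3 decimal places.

Posterior odds = (w_i f_i(x)) / (w_j f_j(x)); the normalising sum cancels.
Binomial probabilities:
  f_1 = C(15,12)·0.14^12·0.86^3 = 455·5.66939e-11·0.636056 = 1.64075e-08
  f_2 = C(15,12)·0.35^12·0.65^3 = 455·3.37922e-06·0.274625 = 0.000422248
  f_3 = C(15,12)·0.39^12·0.61^3 = 455·1.23816e-05·0.226981 = 0.00127872
0.000434766 / 0.000109785 ≈ 3.960

3.960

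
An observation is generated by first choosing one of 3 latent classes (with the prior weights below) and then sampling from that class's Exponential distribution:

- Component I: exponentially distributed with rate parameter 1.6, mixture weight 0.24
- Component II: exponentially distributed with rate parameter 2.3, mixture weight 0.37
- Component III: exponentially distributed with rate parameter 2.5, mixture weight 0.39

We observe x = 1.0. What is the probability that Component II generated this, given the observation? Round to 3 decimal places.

0.351

Apply Bayes' rule: the posterior for each component is proportional to its prior times its likelihood at x.
Exponential densities:
  p_I = 1.6·e^(−1.6·1.0) = 1.6·e^(−1.6000) = 0.323034
  p_II = 2.3·e^(−2.3·1.0) = 2.3·e^(−2.3000) = 0.230595
  p_III = 2.5·e^(−2.5·1.0) = 2.5·e^(−2.5000) = 0.205212
Weight by the priors:
  w_I·p_I = 0.24 × 0.323034 = 0.0775283
  w_II·p_II = 0.37 × 0.230595 = 0.0853203
  w_III·p_III = 0.39 × 0.205212 = 0.0800329
Evidence: 0.0775283 + 0.0853203 + 0.0800329 = 0.242881
So the posterior for Component II is 0.0853203 / 0.242881 ≈ 0.351.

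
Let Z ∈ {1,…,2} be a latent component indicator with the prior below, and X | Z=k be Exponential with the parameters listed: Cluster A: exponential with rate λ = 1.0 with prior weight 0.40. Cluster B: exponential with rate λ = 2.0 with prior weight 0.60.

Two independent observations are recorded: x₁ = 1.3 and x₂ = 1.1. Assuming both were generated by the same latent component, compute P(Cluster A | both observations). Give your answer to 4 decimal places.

0.6475

By Bayes' theorem, P(k | x) = π_k f_k(x) / Σ_j π_j f_j(x).
Since both observations come from the same component, the likelihood for component k is f_k(x₁)·f_k(x₂).
  p_A = [1.0·e^(−1.0·1.3) = 1.0·e^(−1.3000) = 0.272532] × [0.332871] = 0.090718
  p_B = [2.0·e^(−2.0·1.3) = 2.0·e^(−2.6000) = 0.148547] × [0.221606] = 0.032919
Weight by the priors:
  π_A·p_A = 0.40 × 0.090718 = 0.0362872
  π_B·p_B = 0.60 × 0.032919 = 0.0197514
Evidence: 0.0362872 + 0.0197514 = 0.0560386
P(Cluster A | x₁,x₂) ≈ 0.6475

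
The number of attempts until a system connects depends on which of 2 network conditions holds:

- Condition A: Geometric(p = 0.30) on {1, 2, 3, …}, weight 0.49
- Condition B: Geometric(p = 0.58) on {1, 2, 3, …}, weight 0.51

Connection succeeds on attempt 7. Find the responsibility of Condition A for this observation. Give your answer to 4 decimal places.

0.9142

Posterior ∝ prior × likelihood, so P(k | x) ∝ π_k f_k(x); normalise over all components.
Geometric probabilities:
  L_A = 0.0352947
  L_B = 0.00318364
Weight by the priors:
  π_A·L_A = 0.49 × 0.0352947 = 0.0172944
  π_B·L_B = 0.51 × 0.00318364 = 0.00162366
Sum: 0.0172944 + 0.00162366 = 0.0189181
P(Condition A | x) = 0.0172944 / 0.0189181 ≈ 0.9142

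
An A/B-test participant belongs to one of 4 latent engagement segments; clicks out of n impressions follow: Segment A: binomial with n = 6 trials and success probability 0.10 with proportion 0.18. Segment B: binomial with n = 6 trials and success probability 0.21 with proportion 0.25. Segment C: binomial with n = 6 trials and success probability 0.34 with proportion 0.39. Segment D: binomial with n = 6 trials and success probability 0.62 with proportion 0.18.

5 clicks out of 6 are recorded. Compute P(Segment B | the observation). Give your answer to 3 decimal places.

P(component k | x) = P(Z=k)·f_k(x) / marginal(x), where marginal(x) = Σ_j P(Z=j)·f_j(x).
Component likelihoods at x = 5 clicks out of 6:
  p_A = 5.4e-05
  p_B = 0.00193586
  p_C = 0.0179924
  p_D = 0.208878
Prior × likelihood for each component:
  P(Z=A)·p_A = 0.18 × 5.4e-05 = 9.72e-06
  P(Z=B)·p_B = 0.25 × 0.00193586 = 0.000483966
  P(Z=C)·p_C = 0.39 × 0.0179924 = 0.00701705
  P(Z=D)·p_D = 0.18 × 0.208878 = 0.0375981
Sum: 9.72e-06 + 0.000483966 + 0.00701705 + 0.0375981 = 0.0451088
Responsibility of Segment B: 0.000483966 / 0.0451088 ≈ 0.011

0.011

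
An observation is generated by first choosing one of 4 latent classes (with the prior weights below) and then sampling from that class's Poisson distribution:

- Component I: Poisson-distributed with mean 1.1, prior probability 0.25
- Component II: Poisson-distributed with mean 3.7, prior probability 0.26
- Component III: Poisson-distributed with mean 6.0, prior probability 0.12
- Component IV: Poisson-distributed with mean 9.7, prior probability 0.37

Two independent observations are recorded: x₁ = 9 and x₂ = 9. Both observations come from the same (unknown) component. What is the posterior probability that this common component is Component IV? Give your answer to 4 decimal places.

P(component k | x) = P(Z=k)·f_k(x) / marginal(x), where marginal(x) = Σ_j P(Z=j)·f_j(x).
Since both observations come from the same component, the likelihood for component k is f_k(x₁)·f_k(x₂).
  f_I = [e^(−1.1)·1.1^9/9! = 2.16295e-06] × [2.16295e-06] = 4.67837e-12
  f_II = [e^(−3.7)·3.7^9/9! = 0.00885448] × [0.00885448] = 7.84018e-05
  f_III = [e^(−6.0)·6.0^9/9! = 0.0688385] × [0.0688385] = 0.00473874
  f_IV = [e^(−9.7)·9.7^9/9! = 0.128388] × [0.128388] = 0.0164836
Unnormalised posteriors:
  P(Z=I)·f_I = 0.25 × 4.67837e-12 = 1.16959e-12
  P(Z=II)·f_II = 0.26 × 7.84018e-05 = 2.03845e-05
  P(Z=III)·f_III = 0.12 × 0.00473874 = 0.000568649
  P(Z=IV)·f_IV = 0.37 × 0.0164836 = 0.00609893
Denominator: 1.16959e-12 + 2.03845e-05 + 0.000568649 + 0.00609893 = 0.00668797
So the posterior for Component IV is 0.00609893 / 0.00668797 ≈ 0.9119.

0.9119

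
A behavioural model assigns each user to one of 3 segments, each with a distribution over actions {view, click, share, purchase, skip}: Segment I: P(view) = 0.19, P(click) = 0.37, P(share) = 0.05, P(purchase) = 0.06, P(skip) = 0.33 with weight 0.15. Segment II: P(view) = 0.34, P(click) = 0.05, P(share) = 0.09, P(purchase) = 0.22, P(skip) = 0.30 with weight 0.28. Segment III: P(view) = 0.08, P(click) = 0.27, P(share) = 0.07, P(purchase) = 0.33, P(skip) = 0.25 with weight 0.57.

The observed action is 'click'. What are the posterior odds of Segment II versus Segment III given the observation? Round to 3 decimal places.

Since P(k|x) ∝ π_k f_k(x), the posterior odds are π_i f_i(x) / (π_j f_j(x)).
Categorical probabilities:
  p_I = 0.37
  p_II = 0.05
  p_III = 0.27
Posterior odds = (π_II·p_II) / (π_III·p_III) = (0.28·0.05) / (0.57·0.27) = 0.014 / 0.1539 ≈ 0.091

0.091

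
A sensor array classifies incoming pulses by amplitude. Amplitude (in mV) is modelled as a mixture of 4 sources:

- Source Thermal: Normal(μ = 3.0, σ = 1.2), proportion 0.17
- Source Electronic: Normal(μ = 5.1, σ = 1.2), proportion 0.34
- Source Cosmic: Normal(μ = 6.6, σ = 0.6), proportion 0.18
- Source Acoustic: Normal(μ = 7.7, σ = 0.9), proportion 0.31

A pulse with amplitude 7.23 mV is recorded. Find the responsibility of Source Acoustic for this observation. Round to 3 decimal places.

0.565

The responsibility of component k is π_k f_k(x) divided by Σ_j π_j f_j(x).
Normal densities:
  L_Thermal = (1/(1.2·√(2π)))·exp(−(7.23−3.0)²/(2·1.2²)) = 0.332452·exp(-6.21281) = 0.000666099
  L_Electronic = (1/(1.2·√(2π)))·exp(−(7.23−5.1)²/(2·1.2²)) = 0.332452·exp(-1.57531) = 0.0687986
  L_Cosmic = (1/(0.6·√(2π)))·exp(−(7.23−6.6)²/(2·0.6²)) = 0.664904·exp(-0.55125) = 0.383137
  L_Acoustic = (1/(0.9·√(2π)))·exp(−(7.23−7.7)²/(2·0.9²)) = 0.443269·exp(-0.13636) = 0.386766
Weight by the priors:
  π_Thermal·L_Thermal = 0.17 × 0.000666099 = 0.000113237
  π_Electronic·L_Electronic = 0.34 × 0.0687986 = 0.0233915
  π_Cosmic·L_Cosmic = 0.18 × 0.383137 = 0.0689646
  π_Acoustic·L_Acoustic = 0.31 × 0.386766 = 0.119897
Denominator: 0.000113237 + 0.0233915 + 0.0689646 + 0.119897 = 0.212367
So the posterior for Source Acoustic is 0.119897 / 0.212367 ≈ 0.565.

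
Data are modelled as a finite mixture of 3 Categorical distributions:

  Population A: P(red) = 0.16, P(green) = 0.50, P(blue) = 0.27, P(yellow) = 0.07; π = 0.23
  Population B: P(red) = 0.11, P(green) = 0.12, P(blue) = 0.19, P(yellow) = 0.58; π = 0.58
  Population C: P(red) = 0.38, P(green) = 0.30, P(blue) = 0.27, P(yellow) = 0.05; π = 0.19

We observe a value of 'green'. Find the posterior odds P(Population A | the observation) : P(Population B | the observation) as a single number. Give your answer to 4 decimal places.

The posterior odds equal the prior odds times the likelihood ratio: (π_i/π_j)·(f_i(x)/f_j(x)).
Component likelihoods at x = 'green':
  p_A = P(green | comp) = 0.50
  p_B = P(green | comp) = 0.12
  p_C = P(green | comp) = 0.30
0.115 / 0.0696 ≈ 1.6523

1.6523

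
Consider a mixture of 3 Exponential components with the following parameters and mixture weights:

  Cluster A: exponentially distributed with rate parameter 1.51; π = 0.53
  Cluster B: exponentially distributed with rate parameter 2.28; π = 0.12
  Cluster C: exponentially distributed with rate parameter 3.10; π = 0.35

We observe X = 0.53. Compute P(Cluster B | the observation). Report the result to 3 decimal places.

0.126

Apply Bayes' rule: the posterior for each component is proportional to its prior times its likelihood at x.
Evaluate each component's likelihood at the observed value:
  f_A = 1.51·e^(−1.51·0.53) = 1.51·e^(−0.8003) = 0.678283
  f_B = 2.28·e^(−2.28·0.53) = 2.28·e^(−1.2084) = 0.680978
  f_C = 3.10·e^(−3.10·0.53) = 3.10·e^(−1.6430) = 0.599537
Unnormalised posteriors:
  π_A·f_A = 0.53 × 0.678283 = 0.35949
  π_B·f_B = 0.12 × 0.680978 = 0.0817174
  π_C·f_C = 0.35 × 0.599537 = 0.209838
Marginal: 0.35949 + 0.0817174 + 0.209838 = 0.651045
P(Cluster B | x) ≈ 0.126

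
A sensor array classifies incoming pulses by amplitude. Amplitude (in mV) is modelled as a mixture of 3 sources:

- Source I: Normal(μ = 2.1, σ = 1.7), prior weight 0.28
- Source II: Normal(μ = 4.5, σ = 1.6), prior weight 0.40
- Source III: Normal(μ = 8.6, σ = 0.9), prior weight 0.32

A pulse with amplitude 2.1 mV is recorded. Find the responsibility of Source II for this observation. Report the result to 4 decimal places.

Apply Bayes' rule: the posterior for each component is proportional to its prior times its likelihood at x.
Component likelihoods at x = 2.1 mV:
  L_I = 0.234672
  L_II = 0.0809485
  L_III = 2.09007e-12
Prior × likelihood for each component:
  P(Z=I)·L_I = 0.28 × 0.234672 = 0.0657081
  P(Z=II)·L_II = 0.40 × 0.0809485 = 0.0323794
  P(Z=III)·L_III = 0.32 × 2.09007e-12 = 6.68821e-13
Marginal: 0.0657081 + 0.0323794 + 6.68821e-13 = 0.0980875
Responsibility of Source II: 0.0323794 / 0.0980875 ≈ 0.3301

0.3301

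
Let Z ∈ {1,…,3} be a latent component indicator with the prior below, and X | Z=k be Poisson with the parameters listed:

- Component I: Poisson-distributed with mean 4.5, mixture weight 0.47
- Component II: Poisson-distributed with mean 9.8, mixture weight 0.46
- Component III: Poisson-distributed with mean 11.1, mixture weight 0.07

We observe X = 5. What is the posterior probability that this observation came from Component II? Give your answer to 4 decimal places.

The responsibility of component k is π_k f_k(x) divided by Σ_j π_j f_j(x).
Poisson probabilities:
  p_I = 0.170827
  p_II = 0.0417699
  p_III = 0.021221
Prior × likelihood for each component:
  π_I·p_I = 0.47 × 0.170827 = 0.0802886
  π_II·p_II = 0.46 × 0.0417699 = 0.0192141
  π_III·p_III = 0.07 × 0.021221 = 0.00148547
Normaliser: 0.0802886 + 0.0192141 + 0.00148547 = 0.100988
Responsibility of Component II: 0.0192141 / 0.100988 ≈ 0.1903

0.1903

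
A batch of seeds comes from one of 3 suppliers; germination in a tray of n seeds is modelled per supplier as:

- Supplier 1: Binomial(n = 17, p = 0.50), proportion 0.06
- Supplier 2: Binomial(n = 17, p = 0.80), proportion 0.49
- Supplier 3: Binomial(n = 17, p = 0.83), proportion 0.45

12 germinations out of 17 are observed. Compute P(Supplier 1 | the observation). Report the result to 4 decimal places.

0.0253

By Bayes' theorem, P(k | x) = P(Z=k) f_k(x) / Σ_j P(Z=j) f_j(x).
Component likelihoods at x = 12 germinations out of 17:
  f_1 = C(17,12)·0.50^12·0.50^5 = 6188·0.000244141·0.03125 = 0.0472107
  f_2 = C(17,12)·0.80^12·0.20^5 = 6188·0.0687195·0.00032 = 0.136076
  f_3 = C(17,12)·0.83^12·0.17^5 = 6188·0.10689·0.000141986 = 0.0939144
Prior × likelihood for each component:
  P(Z=1)·f_1 = 0.06 × 0.0472107 = 0.00283264
  P(Z=2)·f_2 = 0.49 × 0.136076 = 0.066677
  P(Z=3)·f_3 = 0.45 × 0.0939144 = 0.0422615
Normaliser: 0.00283264 + 0.066677 + 0.0422615 = 0.111771
So the posterior for Supplier 1 is 0.00283264 / 0.111771 ≈ 0.0253.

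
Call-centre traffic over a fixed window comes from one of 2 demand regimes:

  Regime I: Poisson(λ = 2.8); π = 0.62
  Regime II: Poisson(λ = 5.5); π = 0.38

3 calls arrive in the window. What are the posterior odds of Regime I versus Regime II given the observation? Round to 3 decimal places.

3.203

The posterior odds equal the prior odds times the likelihood ratio: (π_i/π_j)·(f_i(x)/f_j(x)).
Evaluate each component's likelihood at the observed value:
  L_I = e^(−2.8)·2.8^3/3! = 0.222484
  L_II = e^(−5.5)·5.5^3/3! = 0.113323
Posterior odds = (π_I·L_I) / (π_II·L_II) = (0.62·0.222484) / (0.38·0.113323) = 0.13794 / 0.0430627 ≈ 3.203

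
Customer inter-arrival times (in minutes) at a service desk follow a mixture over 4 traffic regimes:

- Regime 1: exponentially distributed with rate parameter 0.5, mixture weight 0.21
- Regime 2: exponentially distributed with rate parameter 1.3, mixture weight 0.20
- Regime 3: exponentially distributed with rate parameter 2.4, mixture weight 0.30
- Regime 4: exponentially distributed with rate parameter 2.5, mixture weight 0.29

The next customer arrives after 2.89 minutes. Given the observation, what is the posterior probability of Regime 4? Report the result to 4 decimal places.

By Bayes' theorem, P(k | x) = P(Z=k) f_k(x) / Σ_j P(Z=j) f_j(x).
Evaluate each component's likelihood at the observed value:
  L_1 = 0.5·e^(−0.5·2.89) = 0.5·e^(−1.4450) = 0.117873
  L_2 = 1.3·e^(−1.3·2.89) = 1.3·e^(−3.7570) = 0.0303598
  L_3 = 2.4·e^(−2.4·2.89) = 2.4·e^(−6.9360) = 0.00233316
  L_4 = 2.5·e^(−2.5·2.89) = 2.5·e^(−7.2250) = 0.00182038
Prior × likelihood for each component:
  P(Z=1)·L_1 = 0.21 × 0.117873 = 0.0247533
  P(Z=2)·L_2 = 0.20 × 0.0303598 = 0.00607196
  P(Z=3)·L_3 = 0.30 × 0.00233316 = 0.000699948
  P(Z=4)·L_4 = 0.29 × 0.00182038 = 0.000527911
Marginal: 0.0247533 + 0.00607196 + 0.000699948 + 0.000527911 = 0.0320532
So the posterior for Regime 4 is 0.000527911 / 0.0320532 ≈ 0.0165.

0.0165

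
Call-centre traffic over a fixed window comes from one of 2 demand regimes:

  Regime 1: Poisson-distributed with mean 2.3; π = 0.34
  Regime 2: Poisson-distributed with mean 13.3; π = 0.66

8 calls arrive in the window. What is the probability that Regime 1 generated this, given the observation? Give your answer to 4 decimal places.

Posterior ∝ prior × likelihood, so P(k | x) ∝ w_k f_k(x); normalise over all components.
Poisson probabilities:
  f_1 = e^(−2.3)·2.3^8/8! = 0.00194726
  f_2 = e^(−13.3)·13.3^8/8! = 0.0406608
Multiply by the mixture weights:
  w_1·f_1 = 0.34 × 0.00194726 = 0.00066207
  w_2·f_2 = 0.66 × 0.0406608 = 0.0268361
Marginal: 0.00066207 + 0.0268361 = 0.0274982
So the posterior for Regime 1 is 0.00066207 / 0.0274982 ≈ 0.0241.

0.0241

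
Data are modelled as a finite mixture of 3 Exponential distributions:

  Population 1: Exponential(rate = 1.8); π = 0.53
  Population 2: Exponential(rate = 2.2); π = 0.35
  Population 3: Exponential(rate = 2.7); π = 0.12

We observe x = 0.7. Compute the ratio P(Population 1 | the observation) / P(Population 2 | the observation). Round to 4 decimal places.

The posterior odds equal the prior odds times the likelihood ratio: (π_i/π_j)·(f_i(x)/f_j(x)).
Component likelihoods at x = 0.7:
  p_1 = 0.510577
  p_2 = 0.471638
  p_3 = 0.407894
Odds = (0.53/0.35) × (0.510577/0.471638) = 1.51429 × 1.08256 ≈ 1.6393

1.6393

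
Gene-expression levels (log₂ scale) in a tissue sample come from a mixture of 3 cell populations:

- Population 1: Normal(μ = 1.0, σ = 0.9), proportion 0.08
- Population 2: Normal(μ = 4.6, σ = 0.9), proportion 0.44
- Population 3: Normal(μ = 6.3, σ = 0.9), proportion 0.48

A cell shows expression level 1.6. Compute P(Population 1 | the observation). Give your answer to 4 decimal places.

0.9741

Apply Bayes' rule: the posterior for each component is proportional to its prior times its likelihood at x.
Evaluate each component's likelihood at the observed value:
  L_1 = (1/(0.9·√(2π)))·exp(−(1.6−1.0)²/(2·0.9²)) = 0.443269·exp(-0.22222) = 0.354942
  L_2 = (1/(0.9·√(2π)))·exp(−(1.6−4.6)²/(2·0.9²)) = 0.443269·exp(-5.55556) = 0.00171364
  L_3 = (1/(0.9·√(2π)))·exp(−(1.6−6.3)²/(2·0.9²)) = 0.443269·exp(-13.63580) = 5.30535e-07
Unnormalised posteriors:
  π_1·L_1 = 0.08 × 0.354942 = 0.0283954
  π_2·L_2 = 0.44 × 0.00171364 = 0.000754003
  π_3·L_3 = 0.48 × 5.30535e-07 = 2.54657e-07
Normaliser: 0.0283954 + 0.000754003 + 2.54657e-07 = 0.0291496
P(Population 1 | x) = 0.0283954 / 0.0291496 ≈ 0.9741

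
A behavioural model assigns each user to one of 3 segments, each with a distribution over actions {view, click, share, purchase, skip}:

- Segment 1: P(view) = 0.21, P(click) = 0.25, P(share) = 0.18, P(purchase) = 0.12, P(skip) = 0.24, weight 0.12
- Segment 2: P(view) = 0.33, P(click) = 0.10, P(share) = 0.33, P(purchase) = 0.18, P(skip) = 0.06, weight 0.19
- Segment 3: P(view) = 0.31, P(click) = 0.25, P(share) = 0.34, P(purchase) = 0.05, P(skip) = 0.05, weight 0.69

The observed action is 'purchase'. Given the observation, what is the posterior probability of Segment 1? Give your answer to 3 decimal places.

0.173

Apply Bayes' rule: the posterior for each component is proportional to its prior times its likelihood at x.
Component likelihoods at x = 'purchase':
  L_1 = 0.12
  L_2 = 0.18
  L_3 = 0.05
Multiply by the mixture weights:
  π_1·L_1 = 0.12 × 0.12 = 0.0144
  π_2·L_2 = 0.19 × 0.18 = 0.0342
  π_3·L_3 = 0.69 × 0.05 = 0.0345
Denominator: 0.0144 + 0.0342 + 0.0345 = 0.0831
So the posterior for Segment 1 is 0.0144 / 0.0831 ≈ 0.173.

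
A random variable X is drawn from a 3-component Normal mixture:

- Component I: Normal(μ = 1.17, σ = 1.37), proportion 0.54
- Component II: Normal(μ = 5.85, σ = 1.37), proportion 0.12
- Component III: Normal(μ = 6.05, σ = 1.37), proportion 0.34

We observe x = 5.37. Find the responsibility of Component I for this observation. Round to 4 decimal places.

0.0117

By Bayes' theorem, P(k | x) = π_k f_k(x) / Σ_j π_j f_j(x).
Normal densities:
  p_I = (1/(1.37·√(2π)))·exp(−(5.37−1.17)²/(2·1.37²)) = 0.291199·exp(-4.69924) = 0.00265055
  p_II = (1/(1.37·√(2π)))·exp(−(5.37−5.85)²/(2·1.37²)) = 0.291199·exp(-0.06138) = 0.273863
  p_III = (1/(1.37·√(2π)))·exp(−(5.37−6.05)²/(2·1.37²)) = 0.291199·exp(-0.12318) = 0.25745
Weight by the priors:
  π_I·p_I = 0.54 × 0.00265055 = 0.0014313
  π_II·p_II = 0.12 × 0.273863 = 0.0328636
  π_III·p_III = 0.34 × 0.25745 = 0.0875329
Marginal: 0.0014313 + 0.0328636 + 0.0875329 = 0.121828
Responsibility of Component I: 0.0014313 / 0.121828 ≈ 0.0117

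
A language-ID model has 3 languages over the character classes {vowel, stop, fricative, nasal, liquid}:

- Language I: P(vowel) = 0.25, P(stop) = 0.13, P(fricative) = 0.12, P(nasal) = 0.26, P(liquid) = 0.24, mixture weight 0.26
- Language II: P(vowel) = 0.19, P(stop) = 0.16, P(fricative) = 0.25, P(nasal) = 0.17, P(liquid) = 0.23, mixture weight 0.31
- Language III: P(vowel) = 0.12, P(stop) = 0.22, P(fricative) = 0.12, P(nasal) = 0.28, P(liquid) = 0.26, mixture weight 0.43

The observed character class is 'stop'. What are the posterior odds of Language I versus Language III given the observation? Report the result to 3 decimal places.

Posterior odds = (w_i f_i(x)) / (w_j f_j(x)); the normalising sum cancels.
Categorical probabilities:
  L_I = P(stop | comp) = 0.13
  L_II = P(stop | comp) = 0.16
  L_III = P(stop | comp) = 0.22
Odds = (0.26/0.43) × (0.13/0.22) = 0.604651 × 0.590909 ≈ 0.357

0.357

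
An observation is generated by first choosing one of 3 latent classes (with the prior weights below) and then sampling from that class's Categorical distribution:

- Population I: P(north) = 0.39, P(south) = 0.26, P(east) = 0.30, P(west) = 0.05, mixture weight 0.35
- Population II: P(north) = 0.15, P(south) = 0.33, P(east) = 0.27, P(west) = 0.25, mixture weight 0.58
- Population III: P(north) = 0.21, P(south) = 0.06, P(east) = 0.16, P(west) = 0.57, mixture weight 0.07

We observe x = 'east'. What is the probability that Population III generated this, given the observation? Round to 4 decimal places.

The responsibility of component k is P(Z=k) f_k(x) divided by Σ_j P(Z=j) f_j(x).
Evaluate each component's likelihood at the observed value:
  L_I = 0.3
  L_II = 0.27
  L_III = 0.16
Unnormalised posteriors:
  P(Z=I)·L_I = 0.35 × 0.3 = 0.105
  P(Z=II)·L_II = 0.58 × 0.27 = 0.1566
  P(Z=III)·L_III = 0.07 × 0.16 = 0.0112
Denominator: 0.105 + 0.1566 + 0.0112 = 0.2728
P(Population III | the observation) ≈ 0.0411

0.0411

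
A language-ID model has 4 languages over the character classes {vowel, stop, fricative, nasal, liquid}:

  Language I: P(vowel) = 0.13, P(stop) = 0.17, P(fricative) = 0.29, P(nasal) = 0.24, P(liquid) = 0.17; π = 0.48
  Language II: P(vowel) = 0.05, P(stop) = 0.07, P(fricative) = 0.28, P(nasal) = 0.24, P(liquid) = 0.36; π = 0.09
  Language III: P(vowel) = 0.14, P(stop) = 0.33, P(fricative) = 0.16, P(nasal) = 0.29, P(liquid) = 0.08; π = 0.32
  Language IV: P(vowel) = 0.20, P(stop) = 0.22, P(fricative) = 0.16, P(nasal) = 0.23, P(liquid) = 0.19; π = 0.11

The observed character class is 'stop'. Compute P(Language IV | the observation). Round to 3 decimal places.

The responsibility of component k is π_k f_k(x) divided by Σ_j π_j f_j(x).
Categorical probabilities:
  f_I = 0.17
  f_II = 0.07
  f_III = 0.33
  f_IV = 0.22
Weight by the priors:
  π_I·f_I = 0.48 × 0.17 = 0.0816
  π_II·f_II = 0.09 × 0.07 = 0.0063
  π_III·f_III = 0.32 × 0.33 = 0.1056
  π_IV·f_IV = 0.11 × 0.22 = 0.0242
Sum: 0.0816 + 0.0063 + 0.1056 + 0.0242 = 0.2177
P(Language IV | 'stop') = 0.0242 / 0.2177 ≈ 0.111

0.111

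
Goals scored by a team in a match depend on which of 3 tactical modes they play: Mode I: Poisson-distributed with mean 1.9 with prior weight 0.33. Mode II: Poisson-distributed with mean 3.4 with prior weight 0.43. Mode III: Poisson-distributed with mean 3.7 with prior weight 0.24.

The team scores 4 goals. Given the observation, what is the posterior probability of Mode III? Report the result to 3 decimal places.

By Bayes' theorem, P(k | x) = π_k f_k(x) / Σ_j π_j f_j(x).
Evaluate each component's likelihood at the observed value:
  p_I = 0.0812164
  p_II = 0.185825
  p_III = 0.193066
Multiply by the mixture weights:
  π_I·p_I = 0.33 × 0.0812164 = 0.0268014
  π_II·p_II = 0.43 × 0.185825 = 0.0799046
  π_III·p_III = 0.24 × 0.193066 = 0.0463359
Normaliser: 0.0268014 + 0.0799046 + 0.0463359 = 0.153042
So the posterior for Mode III is 0.0463359 / 0.153042 ≈ 0.303.

0.303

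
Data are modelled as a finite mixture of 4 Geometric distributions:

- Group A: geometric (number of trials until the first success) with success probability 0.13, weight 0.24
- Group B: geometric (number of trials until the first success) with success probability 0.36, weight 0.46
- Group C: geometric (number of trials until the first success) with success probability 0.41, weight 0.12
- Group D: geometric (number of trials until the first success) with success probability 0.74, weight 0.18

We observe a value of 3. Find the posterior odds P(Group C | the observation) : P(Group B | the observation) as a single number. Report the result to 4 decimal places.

Only the two components matter; the odds are (w_i f_i(x)) / (w_j f_j(x)).
Geometric probabilities:
  L_A = 0.098397
  L_B = 0.147456
  L_C = 0.142721
  L_D = 0.050024
Posterior odds = (w_C·L_C) / (w_B·L_B) = (0.12·0.142721) / (0.46·0.147456) = 0.0171265 / 0.0678298 ≈ 0.2525

0.2525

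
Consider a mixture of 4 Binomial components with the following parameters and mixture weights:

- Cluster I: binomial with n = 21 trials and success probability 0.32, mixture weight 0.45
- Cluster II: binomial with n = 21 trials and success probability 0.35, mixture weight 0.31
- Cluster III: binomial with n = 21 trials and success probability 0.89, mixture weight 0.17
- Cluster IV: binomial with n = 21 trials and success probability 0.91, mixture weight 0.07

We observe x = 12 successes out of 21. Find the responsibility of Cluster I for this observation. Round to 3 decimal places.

By Bayes' theorem, P(k | x) = π_k f_k(x) / Σ_j π_j f_j(x).
Component likelihoods at x = 12 successes out of 21:
  L_I = 0.0105347
  L_II = 0.0205722
  L_III = 0.000171182
  L_IV = 3.67217e-05
Weight by the priors:
  π_I·L_I = 0.45 × 0.0105347 = 0.00474063
  π_II·L_II = 0.31 × 0.0205722 = 0.00637738
  π_III·L_III = 0.17 × 0.000171182 = 2.91009e-05
  π_IV·L_IV = 0.07 × 3.67217e-05 = 2.57052e-06
Normaliser: 0.00474063 + 0.00637738 + 2.91009e-05 + 2.57052e-06 = 0.0111497
P(Cluster I | the observation) = 0.00474063 / 0.0111497 ≈ 0.425

0.425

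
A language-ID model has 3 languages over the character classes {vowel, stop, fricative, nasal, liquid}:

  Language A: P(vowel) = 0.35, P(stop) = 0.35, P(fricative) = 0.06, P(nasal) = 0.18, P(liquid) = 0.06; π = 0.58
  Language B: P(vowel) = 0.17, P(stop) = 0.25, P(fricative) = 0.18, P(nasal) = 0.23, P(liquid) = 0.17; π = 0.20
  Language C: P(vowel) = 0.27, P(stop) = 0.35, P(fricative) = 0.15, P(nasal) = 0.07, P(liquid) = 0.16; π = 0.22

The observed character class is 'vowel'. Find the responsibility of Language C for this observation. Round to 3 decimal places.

The responsibility of component k is π_k f_k(x) divided by Σ_j π_j f_j(x).
Categorical probabilities:
  p_A = 0.35
  p_B = 0.17
  p_C = 0.27
Weight by the priors:
  π_A·p_A = 0.58 × 0.35 = 0.203
  π_B·p_B = 0.20 × 0.17 = 0.034
  π_C·p_C = 0.22 × 0.27 = 0.0594
Sum: 0.203 + 0.034 + 0.0594 = 0.2964
P(Language C | x) = 0.0594 / 0.2964 ≈ 0.200

0.200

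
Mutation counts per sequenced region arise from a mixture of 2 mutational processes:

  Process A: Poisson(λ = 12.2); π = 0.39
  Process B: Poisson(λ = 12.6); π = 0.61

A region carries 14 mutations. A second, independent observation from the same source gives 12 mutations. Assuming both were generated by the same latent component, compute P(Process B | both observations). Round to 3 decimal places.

The responsibility of component k is π_k f_k(x) divided by Σ_j π_j f_j(x).
Since both observations come from the same component, the likelihood for component k is f_k(x₁)·f_k(x₂).
  f_A = [0.0933763] × [0.11418] = 0.0106617
  f_B = [0.0983261] × [0.11272] = 0.0110833
Multiply by the mixture weights:
  π_A·f_A = 0.39 × 0.0106617 = 0.00415805
  π_B·f_B = 0.61 × 0.0110833 = 0.00676079
Marginal: 0.00415805 + 0.00676079 = 0.0109188
Responsibility of Process B: 0.00676079 / 0.0109188 ≈ 0.619

0.619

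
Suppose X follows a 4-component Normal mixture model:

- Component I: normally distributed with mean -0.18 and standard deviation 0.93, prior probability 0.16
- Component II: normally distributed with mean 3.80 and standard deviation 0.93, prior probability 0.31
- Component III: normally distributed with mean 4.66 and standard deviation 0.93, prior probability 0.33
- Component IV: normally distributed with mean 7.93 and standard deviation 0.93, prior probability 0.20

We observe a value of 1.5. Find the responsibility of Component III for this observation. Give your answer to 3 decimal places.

By Bayes' theorem, P(k | x) = π_k f_k(x) / Σ_j π_j f_j(x).
Normal densities:
  f_I = (1/(0.93·√(2π)))·exp(−(1.5−-0.18)²/(2·0.93²)) = 0.428970·exp(-1.63163) = 0.0839107
  f_II = (1/(0.93·√(2π)))·exp(−(1.5−3.80)²/(2·0.93²)) = 0.428970·exp(-3.05816) = 0.0201505
  f_III = (1/(0.93·√(2π)))·exp(−(1.5−4.66)²/(2·0.93²)) = 0.428970·exp(-5.77269) = 0.00133469
  f_IV = (1/(0.93·√(2π)))·exp(−(1.5−7.93)²/(2·0.93²)) = 0.428970·exp(-23.90155) = 1.78697e-11
Weight by the priors:
  π_I·f_I = 0.16 × 0.0839107 = 0.0134257
  π_II·f_II = 0.31 × 0.0201505 = 0.00624666
  π_III·f_III = 0.33 × 0.00133469 = 0.000440447
  π_IV·f_IV = 0.20 × 1.78697e-11 = 3.57393e-12
Denominator: 0.0134257 + 0.00624666 + 0.000440447 + 3.57393e-12 = 0.0201128
P(Component III | data) ≈ 0.022

0.022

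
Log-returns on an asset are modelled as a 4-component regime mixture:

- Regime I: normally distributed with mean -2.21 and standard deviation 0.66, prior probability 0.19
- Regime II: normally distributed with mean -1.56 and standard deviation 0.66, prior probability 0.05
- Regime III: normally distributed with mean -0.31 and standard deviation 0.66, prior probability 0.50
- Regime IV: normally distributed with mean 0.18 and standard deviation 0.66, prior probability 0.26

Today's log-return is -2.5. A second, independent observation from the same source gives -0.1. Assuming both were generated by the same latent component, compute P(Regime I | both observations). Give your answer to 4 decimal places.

By Bayes' theorem, P(k | x) = π_k f_k(x) / Σ_j π_j f_j(x).
Since both observations come from the same component, the likelihood for component k is f_k(x₁)·f_k(x₂).
  L_I = [0.548835] × [0.00364744] = 0.00200184
  L_II = [0.219225] × [0.0523312] = 0.0114723
  L_III = [0.00245755] × [0.574622] = 0.00141216
  L_IV = [0.000158829] × [0.552438] = 8.77431e-05
Unnormalised posteriors:
  π_I·L_I = 0.19 × 0.00200184 = 0.00038035
  π_II·L_II = 0.05 × 0.0114723 = 0.000573615
  π_III·L_III = 0.50 × 0.00141216 = 0.000706082
  π_IV·L_IV = 0.26 × 8.77431e-05 = 2.28132e-05
Normaliser: 0.00038035 + 0.000573615 + 0.000706082 + 2.28132e-05 = 0.00168286
So the posterior for Regime I is 0.00038035 / 0.00168286 ≈ 0.2260.

0.2260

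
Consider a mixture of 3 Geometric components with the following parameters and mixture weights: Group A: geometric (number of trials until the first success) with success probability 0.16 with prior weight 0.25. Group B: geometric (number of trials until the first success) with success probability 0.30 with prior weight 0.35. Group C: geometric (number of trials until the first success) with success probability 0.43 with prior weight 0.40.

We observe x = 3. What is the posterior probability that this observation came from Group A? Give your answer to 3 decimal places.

The responsibility of component k is π_k f_k(x) divided by Σ_j π_j f_j(x).
Geometric probabilities:
  L_A = 0.16·(1−0.16)^2 = 0.16·0.7056 = 0.112896
  L_B = 0.30·(1−0.30)^2 = 0.30·0.49 = 0.147
  L_C = 0.43·(1−0.43)^2 = 0.43·0.3249 = 0.139707
Prior × likelihood for each component:
  π_A·L_A = 0.25 × 0.112896 = 0.028224
  π_B·L_B = 0.35 × 0.147 = 0.05145
  π_C·L_C = 0.40 × 0.139707 = 0.0558828
Sum: 0.028224 + 0.05145 + 0.0558828 = 0.135557
P(Group A | data) ≈ 0.208

0.208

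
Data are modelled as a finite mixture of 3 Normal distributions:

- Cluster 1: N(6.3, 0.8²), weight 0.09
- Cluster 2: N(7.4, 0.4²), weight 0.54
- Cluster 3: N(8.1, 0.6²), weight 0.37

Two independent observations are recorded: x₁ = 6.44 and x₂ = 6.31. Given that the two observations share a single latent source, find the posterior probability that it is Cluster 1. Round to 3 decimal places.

P(component k | x) = w_k·f_k(x) / marginal(x), where marginal(x) = Σ_j w_j·f_j(x).
Since both observations come from the same component, the likelihood for component k is f_k(x₁)·f_k(x₂).
  f_1 = [0.4911] × [0.498639] = 0.244882
  f_2 = [0.0559863] × [0.0243442] = 0.00136294
  f_3 = [0.014475] × [0.00776405] = 0.000112384
Weight by the priors:
  w_1·f_1 = 0.09 × 0.244882 = 0.0220393
  w_2·f_2 = 0.54 × 0.00136294 = 0.00073599
  w_3·f_3 = 0.37 × 0.000112384 = 4.15822e-05
Sum: 0.0220393 + 0.00073599 + 4.15822e-05 = 0.0228169
Responsibility of Cluster 1: 0.0220393 / 0.0228169 ≈ 0.966

0.966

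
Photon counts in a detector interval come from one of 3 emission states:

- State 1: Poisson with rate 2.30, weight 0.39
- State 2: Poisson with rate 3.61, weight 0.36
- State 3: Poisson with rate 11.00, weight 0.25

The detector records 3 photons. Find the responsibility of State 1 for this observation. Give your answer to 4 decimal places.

P(component k | x) = π_k·f_k(x) / marginal(x), where marginal(x) = Σ_j π_j·f_j(x).
Evaluate each component's likelihood at the observed value:
  p_1 = e^(−2.30)·2.30^3/3! = 0.203308
  p_2 = e^(−3.61)·3.61^3/3! = 0.212113
  p_3 = e^(−11.00)·11.00^3/3! = 0.00370499
Prior × likelihood for each component:
  π_1·p_1 = 0.39 × 0.203308 = 0.0792902
  π_2·p_2 = 0.36 × 0.212113 = 0.0763607
  π_3·p_3 = 0.25 × 0.00370499 = 0.000926248
Normaliser: 0.0792902 + 0.0763607 + 0.000926248 = 0.156577
So the posterior for State 1 is 0.0792902 / 0.156577 ≈ 0.5064.

0.5064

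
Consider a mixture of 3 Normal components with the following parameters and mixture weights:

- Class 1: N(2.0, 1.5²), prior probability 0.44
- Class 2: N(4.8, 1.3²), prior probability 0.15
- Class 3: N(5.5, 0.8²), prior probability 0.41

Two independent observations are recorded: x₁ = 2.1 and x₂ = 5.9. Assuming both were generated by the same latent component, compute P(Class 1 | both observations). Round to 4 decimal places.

Posterior ∝ prior × likelihood, so P(k | x) ∝ π_k f_k(x); normalise over all components.
Since both observations come from the same component, the likelihood for component k is f_k(x₁)·f_k(x₂).
  L_1 = [0.265371] × [0.00905531] = 0.00240302
  L_2 = [0.0355041] × [0.214533] = 0.0076168
  L_3 = [5.96483e-05] × [0.440082] = 2.62501e-05
Multiply by the mixture weights:
  π_1·L_1 = 0.44 × 0.00240302 = 0.00105733
  π_2·L_2 = 0.15 × 0.0076168 = 0.00114252
  π_3·L_3 = 0.41 × 2.62501e-05 = 1.07625e-05
Denominator: 0.00105733 + 0.00114252 + 1.07625e-05 = 0.00221061
Responsibility of Class 1: 0.00105733 / 0.00221061 ≈ 0.4783

0.4783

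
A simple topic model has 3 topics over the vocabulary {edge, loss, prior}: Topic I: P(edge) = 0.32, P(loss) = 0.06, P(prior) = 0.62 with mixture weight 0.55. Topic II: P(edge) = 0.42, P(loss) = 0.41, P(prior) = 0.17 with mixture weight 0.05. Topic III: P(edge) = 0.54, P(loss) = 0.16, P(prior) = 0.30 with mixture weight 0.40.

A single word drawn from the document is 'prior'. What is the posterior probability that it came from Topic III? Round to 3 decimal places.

By Bayes' theorem, P(k | x) = π_k f_k(x) / Σ_j π_j f_j(x).
Evaluate each component's likelihood at the observed value:
  p_I = P(prior | comp) = 0.62
  p_II = P(prior | comp) = 0.17
  p_III = P(prior | comp) = 0.30
Weight by the priors:
  π_I·p_I = 0.55 × 0.62 = 0.341
  π_II·p_II = 0.05 × 0.17 = 0.0085
  π_III·p_III = 0.40 × 0.3 = 0.12
Sum: 0.341 + 0.0085 + 0.12 = 0.4695
P(Topic III | the observation) = 0.12 / 0.4695 ≈ 0.256

0.256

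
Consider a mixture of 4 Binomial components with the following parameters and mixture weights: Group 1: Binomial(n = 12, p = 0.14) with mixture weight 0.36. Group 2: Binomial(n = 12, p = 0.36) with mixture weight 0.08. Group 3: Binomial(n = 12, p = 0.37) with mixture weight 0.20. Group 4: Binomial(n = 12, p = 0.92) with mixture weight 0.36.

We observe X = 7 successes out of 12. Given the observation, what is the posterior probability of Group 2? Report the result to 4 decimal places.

Apply Bayes' rule: the posterior for each component is proportional to its prior times its likelihood at x.
Component likelihoods at x = 7 successes out of 12:
  L_1 = C(12,7)·0.14^7·0.86^5 = 792·1.05414e-06·0.470427 = 0.000392748
  L_2 = C(12,7)·0.36^7·0.64^5 = 792·0.000783642·0.107374 = 0.0666412
  L_3 = C(12,7)·0.37^7·0.63^5 = 792·0.000949319·0.0992437 = 0.0746174
  L_4 = C(12,7)·0.92^7·0.08^5 = 792·0.557847·3.2768e-06 = 0.00144774
Unnormalised posteriors:
  π_1·L_1 = 0.36 × 0.000392748 = 0.000141389
  π_2·L_2 = 0.08 × 0.0666412 = 0.00533129
  π_3·L_3 = 0.20 × 0.0746174 = 0.0149235
  π_4·L_4 = 0.36 × 0.00144774 = 0.000521186
Marginal: 0.000141389 + 0.00533129 + 0.0149235 + 0.000521186 = 0.0209173
Responsibility of Group 2: 0.00533129 / 0.0209173 ≈ 0.2549

0.2549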